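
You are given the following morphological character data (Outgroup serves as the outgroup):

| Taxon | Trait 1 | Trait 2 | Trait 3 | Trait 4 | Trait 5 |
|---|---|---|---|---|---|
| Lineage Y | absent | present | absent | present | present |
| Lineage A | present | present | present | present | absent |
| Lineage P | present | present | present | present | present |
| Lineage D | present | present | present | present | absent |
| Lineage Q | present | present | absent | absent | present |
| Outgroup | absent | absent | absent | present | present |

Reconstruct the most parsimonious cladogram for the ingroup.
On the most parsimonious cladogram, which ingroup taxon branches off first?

Character polarity is set by the outgroup: the derived state is whichever differs from the outgroup's state, so for Trait 4, Trait 5 the derived state is 'absent', and for the remaining characters it is 'present'.
Only Lineage A, Lineage D, Lineage P, and Lineage Q show the derived state 'present' for Trait 1, supporting them as a clade.
All ingroup taxa share the derived state 'present' for Trait 2; it defines the ingroup but does not resolve relationships within it.
Trait 3: derived state 'present' in Lineage A, Lineage D, and Lineage P only — synapomorphy for {Lineage A, Lineage D, Lineage P}.
Trait 4 (derived state 'absent') is unique to Lineage Q (autapomorphy; uninformative for grouping).
Only Lineage A and Lineage D show the derived state 'absent' for Trait 5, supporting them as a clade.
Most parsimonious ingroup topology: ((((Lineage D,Lineage A),Lineage P),Lineage Q),Lineage Y).
Lineage Y is sister to the clade containing all other ingroup taxa, so it is the earliest-diverging (most basal) ingroup lineage.

Lineage Y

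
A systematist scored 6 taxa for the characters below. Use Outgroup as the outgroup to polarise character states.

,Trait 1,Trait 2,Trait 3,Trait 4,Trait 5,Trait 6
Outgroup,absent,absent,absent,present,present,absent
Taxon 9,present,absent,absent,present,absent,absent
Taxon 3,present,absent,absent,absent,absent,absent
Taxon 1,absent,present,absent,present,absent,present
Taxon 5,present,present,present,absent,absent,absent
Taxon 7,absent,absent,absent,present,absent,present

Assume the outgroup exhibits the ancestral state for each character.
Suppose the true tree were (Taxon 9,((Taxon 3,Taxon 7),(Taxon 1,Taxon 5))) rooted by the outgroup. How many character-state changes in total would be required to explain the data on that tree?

10

Map each character onto (Taxon 9,((Taxon 3,Taxon 7),(Taxon 1,Taxon 5))) (rooted by Outgroup) and count the minimum state changes it requires (Fitch parsimony):
Trait 1: 3; Trait 2: 1; Trait 3: 1; Trait 4: 2; Trait 5: 1; Trait 6: 2.
Total tree length = 10.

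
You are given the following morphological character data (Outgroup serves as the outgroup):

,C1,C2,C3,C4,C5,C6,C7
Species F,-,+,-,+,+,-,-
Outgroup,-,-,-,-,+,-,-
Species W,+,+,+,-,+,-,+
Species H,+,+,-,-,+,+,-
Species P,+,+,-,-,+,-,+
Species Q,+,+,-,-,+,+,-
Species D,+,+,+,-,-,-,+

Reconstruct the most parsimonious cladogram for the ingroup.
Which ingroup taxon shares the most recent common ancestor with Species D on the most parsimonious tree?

Character polarity is set by the outgroup: the derived state is whichever differs from the outgroup's state, so for C5 the derived state is '-', and for the remaining characters it is '+'.
Only Species D, Species H, Species P, Species Q, and Species W show the derived state '+' for C1, supporting them as a clade.
All ingroup taxa share the derived state '+' for C2; it defines the ingroup but does not resolve relationships within it.
C3: derived state '+' in Species D and Species W only — synapomorphy for {Species D, Species W}.
C4: derived state '+' in Species F only — an autapomorphy, so it tells us nothing about relationships among taxa.
C5: derived state '-' in Species D only — an autapomorphy, so it tells us nothing about relationships among taxa.
Only Species H and Species Q show the derived state '+' for C6, supporting them as a clade.
C7: derived state '+' in Species D, Species P, and Species W only — synapomorphy for {Species D, Species P, Species W}.
Most parsimonious ingroup topology: ((((Species D,Species W),Species P),(Species Q,Species H)),Species F).
Species D and Species W form a cherry on this tree, so they are sister taxa.

Species W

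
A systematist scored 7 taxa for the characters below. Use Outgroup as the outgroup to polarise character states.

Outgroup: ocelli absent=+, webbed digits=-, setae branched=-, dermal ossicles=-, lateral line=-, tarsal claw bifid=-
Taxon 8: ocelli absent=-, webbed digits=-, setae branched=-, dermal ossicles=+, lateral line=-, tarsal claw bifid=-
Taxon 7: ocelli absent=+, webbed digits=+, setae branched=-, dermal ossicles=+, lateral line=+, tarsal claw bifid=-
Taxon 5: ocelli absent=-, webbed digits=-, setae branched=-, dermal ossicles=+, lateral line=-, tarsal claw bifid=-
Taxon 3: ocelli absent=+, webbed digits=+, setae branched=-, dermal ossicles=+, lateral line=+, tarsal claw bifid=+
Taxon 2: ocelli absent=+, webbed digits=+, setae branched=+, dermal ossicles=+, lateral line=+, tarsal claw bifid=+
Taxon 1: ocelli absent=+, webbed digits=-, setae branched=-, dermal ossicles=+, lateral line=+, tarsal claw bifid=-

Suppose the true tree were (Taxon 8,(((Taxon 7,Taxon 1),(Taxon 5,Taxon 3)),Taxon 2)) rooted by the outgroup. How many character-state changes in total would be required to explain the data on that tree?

11

Map each character onto (Taxon 8,(((Taxon 7,Taxon 1),(Taxon 5,Taxon 3)),Taxon 2)) (rooted by Outgroup) and count the minimum state changes it requires (Fitch parsimony):
ocelli absent: 2; webbed digits: 3; setae branched: 1; dermal ossicles: 1; lateral line: 2; tarsal claw bifid: 2.
Total tree length = 11.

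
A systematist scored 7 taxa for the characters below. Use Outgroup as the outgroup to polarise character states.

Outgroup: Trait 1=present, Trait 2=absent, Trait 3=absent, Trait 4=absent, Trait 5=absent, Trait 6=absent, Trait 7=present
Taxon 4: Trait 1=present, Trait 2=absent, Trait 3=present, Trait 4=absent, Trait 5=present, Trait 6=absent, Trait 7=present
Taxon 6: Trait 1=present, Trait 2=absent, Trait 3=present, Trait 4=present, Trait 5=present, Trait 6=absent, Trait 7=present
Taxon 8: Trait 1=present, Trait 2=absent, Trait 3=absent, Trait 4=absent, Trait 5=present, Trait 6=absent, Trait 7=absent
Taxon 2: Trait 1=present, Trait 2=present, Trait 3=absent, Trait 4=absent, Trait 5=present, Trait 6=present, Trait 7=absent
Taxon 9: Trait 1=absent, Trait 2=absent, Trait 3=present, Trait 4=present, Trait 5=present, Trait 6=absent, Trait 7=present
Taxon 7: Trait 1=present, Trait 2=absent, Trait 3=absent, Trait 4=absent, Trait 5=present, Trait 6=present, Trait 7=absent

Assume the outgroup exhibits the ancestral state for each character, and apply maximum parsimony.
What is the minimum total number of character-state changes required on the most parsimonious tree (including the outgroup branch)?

Character polarity is set by the outgroup: the derived state is whichever differs from the outgroup's state, so for Trait 1, Trait 7 the derived state is 'absent', and for the remaining characters it is 'present'.
Trait 1 (derived state 'absent') is unique to Taxon 9 (autapomorphy; uninformative for grouping).
Trait 2 (derived state 'present') is unique to Taxon 2 (autapomorphy; uninformative for grouping).
Only Taxon 4, Taxon 6, and Taxon 9 show the derived state 'present' for Trait 3, supporting them as a clade.
Only Taxon 6 and Taxon 9 show the derived state 'present' for Trait 4, supporting them as a clade.
All ingroup taxa share the derived state 'present' for Trait 5; it defines the ingroup but does not resolve relationships within it.
Trait 6: derived state 'present' in Taxon 2 and Taxon 7 only — synapomorphy for {Taxon 2, Taxon 7}.
Trait 7 (derived state 'absent') is shared by Taxon 2, Taxon 7, and Taxon 8 — a synapomorphy uniting that clade.
Most parsimonious ingroup topology: ((Taxon 4,(Taxon 6,Taxon 9)),(Taxon 8,(Taxon 2,Taxon 7))).
Changes per character on this tree: Trait 1: 1; Trait 2: 1; Trait 3: 1; Trait 4: 1; Trait 5: 1; Trait 6: 1; Trait 7: 1.
Total = 7.

7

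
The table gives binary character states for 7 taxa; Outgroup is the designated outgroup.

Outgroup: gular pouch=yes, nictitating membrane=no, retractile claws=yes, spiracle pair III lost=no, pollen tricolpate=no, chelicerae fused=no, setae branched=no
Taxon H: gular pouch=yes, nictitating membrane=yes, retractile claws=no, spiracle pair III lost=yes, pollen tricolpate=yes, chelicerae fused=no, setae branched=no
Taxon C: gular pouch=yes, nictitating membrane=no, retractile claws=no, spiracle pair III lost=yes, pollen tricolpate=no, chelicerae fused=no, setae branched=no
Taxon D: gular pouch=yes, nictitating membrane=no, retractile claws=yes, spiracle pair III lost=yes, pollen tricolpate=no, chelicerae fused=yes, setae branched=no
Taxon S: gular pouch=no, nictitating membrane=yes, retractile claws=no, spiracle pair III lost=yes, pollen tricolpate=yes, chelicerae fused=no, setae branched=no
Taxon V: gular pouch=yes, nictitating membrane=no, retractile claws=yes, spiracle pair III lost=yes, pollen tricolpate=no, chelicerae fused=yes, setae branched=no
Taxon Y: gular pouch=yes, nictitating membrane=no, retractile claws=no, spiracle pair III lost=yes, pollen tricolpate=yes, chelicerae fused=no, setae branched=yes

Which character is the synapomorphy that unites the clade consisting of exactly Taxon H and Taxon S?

Character polarity is set by the outgroup: the derived state is whichever differs from the outgroup's state, so for gular pouch, retractile claws the derived state is 'no', and for the remaining characters it is 'yes'.
gular pouch (derived state 'no') is unique to Taxon S (autapomorphy; uninformative for grouping).
nictitating membrane: derived state 'yes' in Taxon H and Taxon S only — synapomorphy for {Taxon H, Taxon S}.
retractile claws: derived state 'no' in Taxon C, Taxon H, Taxon S, and Taxon Y only — synapomorphy for {Taxon C, Taxon H, Taxon S, Taxon Y}.
All ingroup taxa share the derived state 'yes' for spiracle pair III lost; it defines the ingroup but does not resolve relationships within it.
pollen tricolpate: derived state 'yes' in Taxon H, Taxon S, and Taxon Y only — synapomorphy for {Taxon H, Taxon S, Taxon Y}.
chelicerae fused (derived state 'yes') is shared by Taxon D and Taxon V — a synapomorphy uniting that clade.
setae branched (derived state 'yes') is unique to Taxon Y (autapomorphy; uninformative for grouping).
Most parsimonious ingroup topology: ((((Taxon H,Taxon S),Taxon Y),Taxon C),(Taxon D,Taxon V)).
The clade {Taxon H, Taxon S} is supported by nictitating membrane: its derived state 'yes' occurs in exactly those taxa and in no other taxon (including the outgroup).

nictitating membrane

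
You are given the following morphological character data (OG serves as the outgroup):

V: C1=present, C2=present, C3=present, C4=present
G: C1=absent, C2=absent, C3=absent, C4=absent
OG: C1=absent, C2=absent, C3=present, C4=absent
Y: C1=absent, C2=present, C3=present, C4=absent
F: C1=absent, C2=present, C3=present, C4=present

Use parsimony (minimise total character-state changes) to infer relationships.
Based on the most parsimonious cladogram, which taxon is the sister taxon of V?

F

Character polarity is set by the outgroup: the derived state is whichever differs from the outgroup's state, so for C3 the derived state is 'absent', and for the remaining characters it is 'present'.
C1: derived state 'present' in V only — an autapomorphy, so it tells us nothing about relationships among taxa.
C2 (derived state 'present') is shared by F, V, and Y — a synapomorphy uniting that clade.
C3 (derived state 'absent') is unique to G (autapomorphy; uninformative for grouping).
C4 (derived state 'present') is shared by F and V — a synapomorphy uniting that clade.
Most parsimonious ingroup topology: (((F,V),Y),G).
V and F form a cherry on this tree, so they are sister taxa.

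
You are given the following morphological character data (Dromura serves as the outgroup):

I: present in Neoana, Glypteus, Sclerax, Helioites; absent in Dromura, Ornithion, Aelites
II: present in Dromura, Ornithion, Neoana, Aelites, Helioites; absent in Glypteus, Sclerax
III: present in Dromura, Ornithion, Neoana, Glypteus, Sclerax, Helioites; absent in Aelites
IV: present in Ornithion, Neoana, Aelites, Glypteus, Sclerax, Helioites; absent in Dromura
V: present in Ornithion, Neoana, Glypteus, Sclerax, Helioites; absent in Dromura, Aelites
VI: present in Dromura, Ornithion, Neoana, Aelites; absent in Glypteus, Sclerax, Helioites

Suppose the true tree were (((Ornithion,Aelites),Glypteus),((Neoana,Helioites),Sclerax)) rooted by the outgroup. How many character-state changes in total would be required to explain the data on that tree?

11

Map each character onto (((Ornithion,Aelites),Glypteus),((Neoana,Helioites),Sclerax)) (rooted by Dromura) and count the minimum state changes it requires (Fitch parsimony):
I: 2; II: 2; III: 1; IV: 1; V: 2; VI: 3.
Total tree length = 11.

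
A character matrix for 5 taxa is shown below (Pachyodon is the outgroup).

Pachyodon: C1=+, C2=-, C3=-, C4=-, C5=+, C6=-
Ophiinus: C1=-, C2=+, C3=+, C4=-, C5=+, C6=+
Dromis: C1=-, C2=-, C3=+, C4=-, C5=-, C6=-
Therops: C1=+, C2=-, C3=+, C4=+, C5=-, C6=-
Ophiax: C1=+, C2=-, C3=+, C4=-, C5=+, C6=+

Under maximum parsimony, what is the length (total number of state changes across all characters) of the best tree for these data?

7

Character polarity is set by the outgroup: the derived state is whichever differs from the outgroup's state, so for C1, C5 the derived state is '-', and for the remaining characters it is '+'.
C1 (state '-') occurs in Dromis and Ophiinus but conflicts with the nesting implied by the other characters — most parsimoniously interpreted as homoplasy.
C2: derived state '+' in Ophiinus only — an autapomorphy, so it tells us nothing about relationships among taxa.
All ingroup taxa share the derived state '+' for C3; it defines the ingroup but does not resolve relationships within it.
C4 (derived state '+') is unique to Therops (autapomorphy; uninformative for grouping).
C5 (derived state '-') is shared by Dromis and Therops — a synapomorphy uniting that clade.
Only Ophiax and Ophiinus show the derived state '+' for C6, supporting them as a clade.
Most parsimonious ingroup topology: ((Ophiinus,Ophiax),(Dromis,Therops)).
Changes per character on this tree: C1: 2; C2: 1; C3: 1; C4: 1; C5: 1; C6: 1.
Total = 7.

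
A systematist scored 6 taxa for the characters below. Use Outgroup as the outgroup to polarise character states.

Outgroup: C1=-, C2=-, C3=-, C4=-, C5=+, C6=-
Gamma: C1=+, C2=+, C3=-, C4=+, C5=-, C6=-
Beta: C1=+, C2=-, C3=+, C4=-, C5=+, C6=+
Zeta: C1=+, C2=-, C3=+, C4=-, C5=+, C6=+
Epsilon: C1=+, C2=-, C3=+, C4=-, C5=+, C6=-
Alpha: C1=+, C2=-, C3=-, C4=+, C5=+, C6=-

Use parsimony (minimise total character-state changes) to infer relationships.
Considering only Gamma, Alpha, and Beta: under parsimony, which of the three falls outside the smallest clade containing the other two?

Character polarity is set by the outgroup: the derived state is whichever differs from the outgroup's state, so for C5 the derived state is '-', and for the remaining characters it is '+'.
All ingroup taxa share the derived state '+' for C1; it defines the ingroup but does not resolve relationships within it.
C2: derived state '+' in Gamma only — an autapomorphy, so it tells us nothing about relationships among taxa.
C3: derived state '+' in Beta, Epsilon, and Zeta only — synapomorphy for {Beta, Epsilon, Zeta}.
Only Alpha and Gamma show the derived state '+' for C4, supporting them as a clade.
C5: derived state '-' in Gamma only — an autapomorphy, so it tells us nothing about relationships among taxa.
C6: derived state '+' in Beta and Zeta only — synapomorphy for {Beta, Zeta}.
Most parsimonious ingroup topology: ((Gamma,Alpha),((Beta,Zeta),Epsilon)).
Alpha and Gamma share a more recent common ancestor with each other than either does with Beta, so Beta is the least closely related of the three.

Beta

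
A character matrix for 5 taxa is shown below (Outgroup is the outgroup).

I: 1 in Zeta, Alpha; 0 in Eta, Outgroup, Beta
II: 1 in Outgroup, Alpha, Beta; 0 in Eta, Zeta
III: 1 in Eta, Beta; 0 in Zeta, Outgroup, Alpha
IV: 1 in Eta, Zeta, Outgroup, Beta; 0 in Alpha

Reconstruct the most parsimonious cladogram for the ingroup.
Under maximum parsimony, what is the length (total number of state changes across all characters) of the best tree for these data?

Character polarity is set by the outgroup: the derived state is whichever differs from the outgroup's state, so for II, IV the derived state is '0', and for the remaining characters it is '1'.
Only Alpha and Zeta show the derived state '1' for I, supporting them as a clade.
II (state '0') occurs in Eta and Zeta but conflicts with the nesting implied by the other characters — most parsimoniously interpreted as homoplasy.
III: derived state '1' in Beta and Eta only — synapomorphy for {Beta, Eta}.
IV: derived state '0' in Alpha only — an autapomorphy, so it tells us nothing about relationships among taxa.
Most parsimonious ingroup topology: ((Beta,Eta),(Alpha,Zeta)).
Changes per character on this tree: I: 1; II: 2; III: 1; IV: 1.
Total = 5.

5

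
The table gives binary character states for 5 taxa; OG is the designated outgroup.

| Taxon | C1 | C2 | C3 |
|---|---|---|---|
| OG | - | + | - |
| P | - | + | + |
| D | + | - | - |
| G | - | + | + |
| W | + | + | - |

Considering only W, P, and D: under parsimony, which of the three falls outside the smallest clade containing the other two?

P

Character polarity is set by the outgroup: the derived state is whichever differs from the outgroup's state, so for C2 the derived state is '-', and for the remaining characters it is '+'.
C1 (derived state '+') is shared by D and W — a synapomorphy uniting that clade.
C2: derived state '-' in D only — an autapomorphy, so it tells us nothing about relationships among taxa.
Only G and P show the derived state '+' for C3, supporting them as a clade.
Most parsimonious ingroup topology: ((P,G),(D,W)).
D and W share a more recent common ancestor with each other than either does with P, so P is the least closely related of the three.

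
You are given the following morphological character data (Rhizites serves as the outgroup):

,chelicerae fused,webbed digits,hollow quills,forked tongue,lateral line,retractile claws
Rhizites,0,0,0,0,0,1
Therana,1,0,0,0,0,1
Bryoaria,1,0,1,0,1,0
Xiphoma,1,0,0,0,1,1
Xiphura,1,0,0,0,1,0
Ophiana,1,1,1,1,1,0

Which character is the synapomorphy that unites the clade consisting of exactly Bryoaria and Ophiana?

Character polarity is set by the outgroup: the derived state is whichever differs from the outgroup's state, so for retractile claws the derived state is '0', and for the remaining characters it is '1'.
All ingroup taxa share the derived state '1' for chelicerae fused; it defines the ingroup but does not resolve relationships within it.
webbed digits (derived state '1') is unique to Ophiana (autapomorphy; uninformative for grouping).
hollow quills: derived state '1' in Bryoaria and Ophiana only — synapomorphy for {Bryoaria, Ophiana}.
forked tongue: derived state '1' in Ophiana only — an autapomorphy, so it tells us nothing about relationships among taxa.
lateral line: derived state '1' in Bryoaria, Ophiana, Xiphoma, and Xiphura only — synapomorphy for {Bryoaria, Ophiana, Xiphoma, Xiphura}.
retractile claws: derived state '0' in Bryoaria, Ophiana, and Xiphura only — synapomorphy for {Bryoaria, Ophiana, Xiphura}.
Most parsimonious ingroup topology: (Therana,(((Bryoaria,Ophiana),Xiphura),Xiphoma)).
The clade {Bryoaria, Ophiana} is supported by hollow quills: its derived state '1' occurs in exactly those taxa and in no other taxon (including the outgroup).

hollow quills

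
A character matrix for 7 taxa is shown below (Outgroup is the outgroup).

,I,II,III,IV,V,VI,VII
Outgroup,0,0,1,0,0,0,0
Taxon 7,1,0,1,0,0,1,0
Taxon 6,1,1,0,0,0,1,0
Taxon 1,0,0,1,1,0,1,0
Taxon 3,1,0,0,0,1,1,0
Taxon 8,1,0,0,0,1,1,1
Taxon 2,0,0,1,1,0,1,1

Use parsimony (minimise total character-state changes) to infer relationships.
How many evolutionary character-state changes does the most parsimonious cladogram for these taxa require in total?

8

Character polarity is set by the outgroup: the derived state is whichever differs from the outgroup's state, so for III the derived state is '0', and for the remaining characters it is '1'.
I: derived state '1' in Taxon 3, Taxon 6, Taxon 7, and Taxon 8 only — synapomorphy for {Taxon 3, Taxon 6, Taxon 7, Taxon 8}.
II: derived state '1' in Taxon 6 only — an autapomorphy, so it tells us nothing about relationships among taxa.
Only Taxon 3, Taxon 6, and Taxon 8 show the derived state '0' for III, supporting them as a clade.
IV: derived state '1' in Taxon 1 and Taxon 2 only — synapomorphy for {Taxon 1, Taxon 2}.
Only Taxon 3 and Taxon 8 show the derived state '1' for V, supporting them as a clade.
All ingroup taxa share the derived state '1' for VI; it defines the ingroup but does not resolve relationships within it.
VII (state '1') occurs in Taxon 2 and Taxon 8 but conflicts with the nesting implied by the other characters — most parsimoniously interpreted as homoplasy.
Most parsimonious ingroup topology: ((Taxon 7,(Taxon 6,(Taxon 3,Taxon 8))),(Taxon 1,Taxon 2)).
Changes per character on this tree: I: 1; II: 1; III: 1; IV: 1; V: 1; VI: 1; VII: 2.
Total = 8.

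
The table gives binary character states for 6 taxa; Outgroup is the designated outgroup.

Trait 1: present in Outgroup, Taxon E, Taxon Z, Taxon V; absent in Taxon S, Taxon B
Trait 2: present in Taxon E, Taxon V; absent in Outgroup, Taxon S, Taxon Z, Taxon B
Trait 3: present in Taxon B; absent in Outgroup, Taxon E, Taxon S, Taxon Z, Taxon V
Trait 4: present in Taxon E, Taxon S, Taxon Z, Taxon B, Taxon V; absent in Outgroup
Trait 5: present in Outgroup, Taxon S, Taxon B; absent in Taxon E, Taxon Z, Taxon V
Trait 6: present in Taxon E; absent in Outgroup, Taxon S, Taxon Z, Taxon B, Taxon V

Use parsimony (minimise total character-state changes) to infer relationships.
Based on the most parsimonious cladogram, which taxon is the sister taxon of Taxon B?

Taxon S

Character polarity is set by the outgroup: the derived state is whichever differs from the outgroup's state, so for Trait 1, Trait 5 the derived state is 'absent', and for the remaining characters it is 'present'.
Only Taxon B and Taxon S show the derived state 'absent' for Trait 1, supporting them as a clade.
Only Taxon E and Taxon V show the derived state 'present' for Trait 2, supporting them as a clade.
Trait 3 (derived state 'present') is unique to Taxon B (autapomorphy; uninformative for grouping).
All ingroup taxa share the derived state 'present' for Trait 4; it defines the ingroup but does not resolve relationships within it.
Only Taxon E, Taxon V, and Taxon Z show the derived state 'absent' for Trait 5, supporting them as a clade.
Trait 6 (derived state 'present') is unique to Taxon E (autapomorphy; uninformative for grouping).
Most parsimonious ingroup topology: (((Taxon E,Taxon V),Taxon Z),(Taxon S,Taxon B)).
Taxon B and Taxon S form a cherry on this tree, so they are sister taxa.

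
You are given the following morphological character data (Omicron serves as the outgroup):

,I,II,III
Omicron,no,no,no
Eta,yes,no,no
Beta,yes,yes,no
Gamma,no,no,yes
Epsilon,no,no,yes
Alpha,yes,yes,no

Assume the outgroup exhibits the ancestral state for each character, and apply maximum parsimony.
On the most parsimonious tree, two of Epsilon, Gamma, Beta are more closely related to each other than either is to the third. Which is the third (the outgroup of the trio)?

Beta

The outgroup has state 'no' for every character, so 'yes' is the derived state throughout.
I (derived state 'yes') is shared by Alpha, Beta, and Eta — a synapomorphy uniting that clade.
II (derived state 'yes') is shared by Alpha and Beta — a synapomorphy uniting that clade.
III: derived state 'yes' in Epsilon and Gamma only — synapomorphy for {Epsilon, Gamma}.
Most parsimonious ingroup topology: ((Eta,(Beta,Alpha)),(Gamma,Epsilon)).
Gamma and Epsilon share a more recent common ancestor with each other than either does with Beta, so Beta is the least closely related of the three.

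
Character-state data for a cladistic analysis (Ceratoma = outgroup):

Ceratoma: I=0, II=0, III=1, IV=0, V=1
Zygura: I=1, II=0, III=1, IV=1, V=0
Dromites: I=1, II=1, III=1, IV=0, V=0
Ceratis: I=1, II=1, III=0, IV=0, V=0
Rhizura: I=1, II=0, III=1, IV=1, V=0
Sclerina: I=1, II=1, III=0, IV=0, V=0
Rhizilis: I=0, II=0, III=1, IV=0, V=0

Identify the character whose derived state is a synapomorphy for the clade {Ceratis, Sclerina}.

III

Character polarity is set by the outgroup: the derived state is whichever differs from the outgroup's state, so for III, V the derived state is '0', and for the remaining characters it is '1'.
I: derived state '1' in Ceratis, Dromites, Rhizura, Sclerina, and Zygura only — synapomorphy for {Ceratis, Dromites, Rhizura, Sclerina, Zygura}.
Only Ceratis, Dromites, and Sclerina show the derived state '1' for II, supporting them as a clade.
III (derived state '0') is shared by Ceratis and Sclerina — a synapomorphy uniting that clade.
IV (derived state '1') is shared by Rhizura and Zygura — a synapomorphy uniting that clade.
V (derived state '0') is shared by all ingroup taxa — unites the whole ingroup.
Most parsimonious ingroup topology: (((Zygura,Rhizura),(Dromites,(Ceratis,Sclerina))),Rhizilis).
The clade {Ceratis, Sclerina} is supported by III: its derived state '0' occurs in exactly those taxa and in no other taxon (including the outgroup).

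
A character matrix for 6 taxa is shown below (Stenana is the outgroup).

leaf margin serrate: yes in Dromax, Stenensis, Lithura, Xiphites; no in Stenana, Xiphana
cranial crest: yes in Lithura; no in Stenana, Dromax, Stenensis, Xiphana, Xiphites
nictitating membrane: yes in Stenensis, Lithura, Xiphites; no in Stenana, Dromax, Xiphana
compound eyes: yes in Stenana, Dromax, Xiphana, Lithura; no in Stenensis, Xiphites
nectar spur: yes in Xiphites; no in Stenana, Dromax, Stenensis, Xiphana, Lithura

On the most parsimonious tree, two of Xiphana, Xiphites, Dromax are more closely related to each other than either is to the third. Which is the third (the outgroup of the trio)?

Character polarity is set by the outgroup: the derived state is whichever differs from the outgroup's state, so for compound eyes the derived state is 'no', and for the remaining characters it is 'yes'.
Only Dromax, Lithura, Stenensis, and Xiphites show the derived state 'yes' for leaf margin serrate, supporting them as a clade.
cranial crest: derived state 'yes' in Lithura only — an autapomorphy, so it tells us nothing about relationships among taxa.
nictitating membrane: derived state 'yes' in Lithura, Stenensis, and Xiphites only — synapomorphy for {Lithura, Stenensis, Xiphites}.
compound eyes (derived state 'no') is shared by Stenensis and Xiphites — a synapomorphy uniting that clade.
nectar spur (derived state 'yes') is unique to Xiphites (autapomorphy; uninformative for grouping).
Most parsimonious ingroup topology: ((Dromax,((Stenensis,Xiphites),Lithura)),Xiphana).
Xiphites and Dromax share a more recent common ancestor with each other than either does with Xiphana, so Xiphana is the least closely related of the three.

Xiphana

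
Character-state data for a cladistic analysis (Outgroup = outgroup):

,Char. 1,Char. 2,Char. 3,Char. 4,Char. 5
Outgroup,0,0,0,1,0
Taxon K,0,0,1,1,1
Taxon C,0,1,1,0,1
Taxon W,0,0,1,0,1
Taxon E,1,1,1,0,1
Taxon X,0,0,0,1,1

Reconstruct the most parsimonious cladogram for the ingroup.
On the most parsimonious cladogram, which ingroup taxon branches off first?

Character polarity is set by the outgroup: the derived state is whichever differs from the outgroup's state, so for Char. 4 the derived state is '0', and for the remaining characters it is '1'.
Char. 1: derived state '1' in Taxon E only — an autapomorphy, so it tells us nothing about relationships among taxa.
Char. 2 (derived state '1') is shared by Taxon C and Taxon E — a synapomorphy uniting that clade.
Char. 3 (derived state '1') is shared by Taxon C, Taxon E, Taxon K, and Taxon W — a synapomorphy uniting that clade.
Char. 4 (derived state '0') is shared by Taxon C, Taxon E, and Taxon W — a synapomorphy uniting that clade.
Char. 5 (derived state '1') is shared by all ingroup taxa — unites the whole ingroup.
Most parsimonious ingroup topology: ((Taxon K,((Taxon C,Taxon E),Taxon W)),Taxon X).
Taxon X is sister to the clade containing all other ingroup taxa, so it is the earliest-diverging (most basal) ingroup lineage.

Taxon X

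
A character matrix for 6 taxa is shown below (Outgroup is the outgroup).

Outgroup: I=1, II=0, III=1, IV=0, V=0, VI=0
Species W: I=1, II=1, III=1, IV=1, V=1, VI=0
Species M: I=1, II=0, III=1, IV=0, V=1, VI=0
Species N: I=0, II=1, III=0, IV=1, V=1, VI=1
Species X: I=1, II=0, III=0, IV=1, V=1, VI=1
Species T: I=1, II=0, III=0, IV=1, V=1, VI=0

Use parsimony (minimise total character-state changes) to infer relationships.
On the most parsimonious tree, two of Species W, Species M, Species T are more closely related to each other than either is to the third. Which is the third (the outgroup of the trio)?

Character polarity is set by the outgroup: the derived state is whichever differs from the outgroup's state, so for I, III the derived state is '0', and for the remaining characters it is '1'.
I: derived state '0' in Species N only — an autapomorphy, so it tells us nothing about relationships among taxa.
II groups Species N and Species W, which is incompatible with the clades supported by the remaining characters; treating it as convergent (homoplasy) costs fewer steps than any alternative tree.
III (derived state '0') is shared by Species N, Species T, and Species X — a synapomorphy uniting that clade.
Only Species N, Species T, Species W, and Species X show the derived state '1' for IV, supporting them as a clade.
V (derived state '1') is shared by all ingroup taxa — unites the whole ingroup.
VI (derived state '1') is shared by Species N and Species X — a synapomorphy uniting that clade.
Most parsimonious ingroup topology: ((Species W,((Species N,Species X),Species T)),Species M).
Species T and Species W share a more recent common ancestor with each other than either does with Species M, so Species M is the least closely related of the three.

Species M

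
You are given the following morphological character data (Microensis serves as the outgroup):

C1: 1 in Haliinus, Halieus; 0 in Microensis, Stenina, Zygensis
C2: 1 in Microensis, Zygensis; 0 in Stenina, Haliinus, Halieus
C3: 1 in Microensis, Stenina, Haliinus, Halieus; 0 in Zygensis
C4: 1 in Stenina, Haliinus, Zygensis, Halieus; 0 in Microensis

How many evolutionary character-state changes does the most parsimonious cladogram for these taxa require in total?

Character polarity is set by the outgroup: the derived state is whichever differs from the outgroup's state, so for C2, C3 the derived state is '0', and for the remaining characters it is '1'.
C1 (derived state '1') is shared by Halieus and Haliinus — a synapomorphy uniting that clade.
C2 (derived state '0') is shared by Halieus, Haliinus, and Stenina — a synapomorphy uniting that clade.
C3: derived state '0' in Zygensis only — an autapomorphy, so it tells us nothing about relationships among taxa.
All ingroup taxa share the derived state '1' for C4; it defines the ingroup but does not resolve relationships within it.
Most parsimonious ingroup topology: ((Stenina,(Haliinus,Halieus)),Zygensis).
Changes per character on this tree: C1: 1; C2: 1; C3: 1; C4: 1.
Total = 4.

4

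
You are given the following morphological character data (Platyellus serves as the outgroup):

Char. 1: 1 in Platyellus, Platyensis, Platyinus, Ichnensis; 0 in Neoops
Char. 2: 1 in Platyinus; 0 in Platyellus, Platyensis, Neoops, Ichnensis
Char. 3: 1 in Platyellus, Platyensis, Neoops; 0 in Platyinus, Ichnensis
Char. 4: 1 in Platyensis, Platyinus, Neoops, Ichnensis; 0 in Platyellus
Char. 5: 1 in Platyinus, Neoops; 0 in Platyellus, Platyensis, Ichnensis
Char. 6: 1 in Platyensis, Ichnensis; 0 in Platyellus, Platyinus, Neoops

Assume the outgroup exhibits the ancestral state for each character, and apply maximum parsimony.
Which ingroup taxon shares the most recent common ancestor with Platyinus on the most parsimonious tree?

Neoops

Character polarity is set by the outgroup: the derived state is whichever differs from the outgroup's state, so for Char. 1, Char. 3 the derived state is '0', and for the remaining characters it is '1'.
Char. 1 (derived state '0') is unique to Neoops (autapomorphy; uninformative for grouping).
Char. 2: derived state '1' in Platyinus only — an autapomorphy, so it tells us nothing about relationships among taxa.
Char. 3 (state '0') occurs in Ichnensis and Platyinus but conflicts with the nesting implied by the other characters — most parsimoniously interpreted as homoplasy.
All ingroup taxa share the derived state '1' for Char. 4; it defines the ingroup but does not resolve relationships within it.
Char. 5 (derived state '1') is shared by Neoops and Platyinus — a synapomorphy uniting that clade.
Char. 6 (derived state '1') is shared by Ichnensis and Platyensis — a synapomorphy uniting that clade.
Most parsimonious ingroup topology: ((Platyensis,Ichnensis),(Platyinus,Neoops)).
Platyinus and Neoops form a cherry on this tree, so they are sister taxa.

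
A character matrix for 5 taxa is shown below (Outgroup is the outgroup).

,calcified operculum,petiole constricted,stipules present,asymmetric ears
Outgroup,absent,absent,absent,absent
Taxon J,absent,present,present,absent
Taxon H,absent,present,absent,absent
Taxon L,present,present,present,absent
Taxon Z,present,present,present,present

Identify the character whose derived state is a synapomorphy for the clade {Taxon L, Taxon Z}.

calcified operculum

The outgroup has state 'absent' for every character, so 'present' is the derived state throughout.
calcified operculum: derived state 'present' in Taxon L and Taxon Z only — synapomorphy for {Taxon L, Taxon Z}.
All ingroup taxa share the derived state 'present' for petiole constricted; it defines the ingroup but does not resolve relationships within it.
Only Taxon J, Taxon L, and Taxon Z show the derived state 'present' for stipules present, supporting them as a clade.
asymmetric ears: derived state 'present' in Taxon Z only — an autapomorphy, so it tells us nothing about relationships among taxa.
Most parsimonious ingroup topology: ((Taxon J,(Taxon L,Taxon Z)),Taxon H).
The clade {Taxon L, Taxon Z} is supported by calcified operculum: its derived state 'present' occurs in exactly those taxa and in no other taxon (including the outgroup).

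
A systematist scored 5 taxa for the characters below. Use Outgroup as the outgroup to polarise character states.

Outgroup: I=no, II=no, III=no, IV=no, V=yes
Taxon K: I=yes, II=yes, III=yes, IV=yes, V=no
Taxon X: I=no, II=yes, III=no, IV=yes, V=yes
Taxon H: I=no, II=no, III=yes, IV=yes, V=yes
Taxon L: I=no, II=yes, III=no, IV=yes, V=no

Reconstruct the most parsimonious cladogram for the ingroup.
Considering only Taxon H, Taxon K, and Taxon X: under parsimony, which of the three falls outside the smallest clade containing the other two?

Character polarity is set by the outgroup: the derived state is whichever differs from the outgroup's state, so for V the derived state is 'no', and for the remaining characters it is 'yes'.
I (derived state 'yes') is unique to Taxon K (autapomorphy; uninformative for grouping).
II: derived state 'yes' in Taxon K, Taxon L, and Taxon X only — synapomorphy for {Taxon K, Taxon L, Taxon X}.
III (state 'yes') occurs in Taxon H and Taxon K but conflicts with the nesting implied by the other characters — most parsimoniously interpreted as homoplasy.
IV (derived state 'yes') is shared by all ingroup taxa — unites the whole ingroup.
V: derived state 'no' in Taxon K and Taxon L only — synapomorphy for {Taxon K, Taxon L}.
Most parsimonious ingroup topology: (((Taxon K,Taxon L),Taxon X),Taxon H).
Taxon X and Taxon K share a more recent common ancestor with each other than either does with Taxon H, so Taxon H is the least closely related of the three.

Taxon H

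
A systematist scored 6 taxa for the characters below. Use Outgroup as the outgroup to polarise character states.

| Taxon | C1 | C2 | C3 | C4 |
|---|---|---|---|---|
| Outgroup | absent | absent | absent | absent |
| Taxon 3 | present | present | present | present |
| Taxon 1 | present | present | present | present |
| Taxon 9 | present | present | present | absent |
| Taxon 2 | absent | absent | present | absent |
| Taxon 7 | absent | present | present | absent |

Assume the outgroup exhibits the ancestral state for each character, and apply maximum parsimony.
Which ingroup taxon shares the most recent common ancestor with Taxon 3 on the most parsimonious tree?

Taxon 1

The outgroup has state 'absent' for every character, so 'present' is the derived state throughout.
C1 (derived state 'present') is shared by Taxon 1, Taxon 3, and Taxon 9 — a synapomorphy uniting that clade.
Only Taxon 1, Taxon 3, Taxon 7, and Taxon 9 show the derived state 'present' for C2, supporting them as a clade.
All ingroup taxa share the derived state 'present' for C3; it defines the ingroup but does not resolve relationships within it.
C4: derived state 'present' in Taxon 1 and Taxon 3 only — synapomorphy for {Taxon 1, Taxon 3}.
Most parsimonious ingroup topology: ((((Taxon 3,Taxon 1),Taxon 9),Taxon 7),Taxon 2).
Taxon 3 and Taxon 1 form a cherry on this tree, so they are sister taxa.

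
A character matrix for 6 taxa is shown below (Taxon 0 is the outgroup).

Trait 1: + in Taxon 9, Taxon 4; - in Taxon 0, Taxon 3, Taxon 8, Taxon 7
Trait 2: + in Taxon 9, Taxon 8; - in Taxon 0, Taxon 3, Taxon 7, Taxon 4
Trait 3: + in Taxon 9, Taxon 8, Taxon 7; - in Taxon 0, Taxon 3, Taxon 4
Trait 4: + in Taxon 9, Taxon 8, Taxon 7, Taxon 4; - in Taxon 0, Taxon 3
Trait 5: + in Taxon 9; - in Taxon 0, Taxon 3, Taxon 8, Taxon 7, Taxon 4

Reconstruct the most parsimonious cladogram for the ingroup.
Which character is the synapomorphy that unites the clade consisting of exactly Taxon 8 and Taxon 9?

Trait 2

The outgroup has state '-' for every character, so '+' is the derived state throughout.
Trait 1 (state '+') occurs in Taxon 4 and Taxon 9 but conflicts with the nesting implied by the other characters — most parsimoniously interpreted as homoplasy.
Trait 2 (derived state '+') is shared by Taxon 8 and Taxon 9 — a synapomorphy uniting that clade.
Only Taxon 7, Taxon 8, and Taxon 9 show the derived state '+' for Trait 3, supporting them as a clade.
Only Taxon 4, Taxon 7, Taxon 8, and Taxon 9 show the derived state '+' for Trait 4, supporting them as a clade.
Trait 5: derived state '+' in Taxon 9 only — an autapomorphy, so it tells us nothing about relationships among taxa.
Most parsimonious ingroup topology: (Taxon 3,(((Taxon 9,Taxon 8),Taxon 7),Taxon 4)).
The clade {Taxon 8, Taxon 9} is supported by Trait 2: its derived state '+' occurs in exactly those taxa and in no other taxon (including the outgroup).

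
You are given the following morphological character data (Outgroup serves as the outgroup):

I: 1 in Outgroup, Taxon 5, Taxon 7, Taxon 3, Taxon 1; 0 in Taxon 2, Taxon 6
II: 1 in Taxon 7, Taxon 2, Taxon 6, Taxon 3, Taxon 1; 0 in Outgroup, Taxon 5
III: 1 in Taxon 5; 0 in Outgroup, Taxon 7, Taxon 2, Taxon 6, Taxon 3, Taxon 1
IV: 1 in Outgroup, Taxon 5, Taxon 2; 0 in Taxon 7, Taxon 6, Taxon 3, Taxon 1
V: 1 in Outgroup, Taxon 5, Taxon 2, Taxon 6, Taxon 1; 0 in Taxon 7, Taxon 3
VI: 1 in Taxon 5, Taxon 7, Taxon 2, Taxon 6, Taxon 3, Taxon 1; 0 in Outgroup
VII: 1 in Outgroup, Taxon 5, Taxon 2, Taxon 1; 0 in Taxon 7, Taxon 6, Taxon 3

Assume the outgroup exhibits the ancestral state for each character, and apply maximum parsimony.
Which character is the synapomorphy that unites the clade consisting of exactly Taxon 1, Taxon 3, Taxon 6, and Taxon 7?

IV

Character polarity is set by the outgroup: the derived state is whichever differs from the outgroup's state, so for I, IV, V, VII the derived state is '0', and for the remaining characters it is '1'.
I (state '0') occurs in Taxon 2 and Taxon 6 but conflicts with the nesting implied by the other characters — most parsimoniously interpreted as homoplasy.
Only Taxon 1, Taxon 2, Taxon 3, Taxon 6, and Taxon 7 show the derived state '1' for II, supporting them as a clade.
III (derived state '1') is unique to Taxon 5 (autapomorphy; uninformative for grouping).
IV (derived state '0') is shared by Taxon 1, Taxon 3, Taxon 6, and Taxon 7 — a synapomorphy uniting that clade.
V: derived state '0' in Taxon 3 and Taxon 7 only — synapomorphy for {Taxon 3, Taxon 7}.
VI (derived state '1') is shared by all ingroup taxa — unites the whole ingroup.
VII (derived state '0') is shared by Taxon 3, Taxon 6, and Taxon 7 — a synapomorphy uniting that clade.
Most parsimonious ingroup topology: (Taxon 5,((((Taxon 7,Taxon 3),Taxon 6),Taxon 1),Taxon 2)).
The clade {Taxon 1, Taxon 3, Taxon 6, Taxon 7} is supported by IV: its derived state '0' occurs in exactly those taxa and in no other taxon (including the outgroup).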